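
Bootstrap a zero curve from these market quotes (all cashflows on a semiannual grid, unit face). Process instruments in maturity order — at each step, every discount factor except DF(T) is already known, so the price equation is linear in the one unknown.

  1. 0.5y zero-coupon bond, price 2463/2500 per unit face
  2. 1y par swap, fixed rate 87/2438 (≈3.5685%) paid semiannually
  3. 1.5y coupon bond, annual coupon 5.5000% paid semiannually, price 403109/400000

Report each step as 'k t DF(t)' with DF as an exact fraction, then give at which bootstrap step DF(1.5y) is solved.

step 1 [0.5y] zero: DF = P = 2463/2500 ≈ 0.985200
step 2 [1y] swap r/2=87/4876: DF=(1 − 87/4876·(0.985200))/(1+87/4876) = 2413/2500 ≈ 0.965200
step 3 [1.5y] bond c/2=11/400: DF=(403109/400000 − 11/400·(0.985200+0.965200))/(1+11/400) = 4643/5000 ≈ 0.928600

1 1/2 2463/2500
2 1 2413/2500
3 3/2 4643/5000
DF(1.5y) is solved at step 3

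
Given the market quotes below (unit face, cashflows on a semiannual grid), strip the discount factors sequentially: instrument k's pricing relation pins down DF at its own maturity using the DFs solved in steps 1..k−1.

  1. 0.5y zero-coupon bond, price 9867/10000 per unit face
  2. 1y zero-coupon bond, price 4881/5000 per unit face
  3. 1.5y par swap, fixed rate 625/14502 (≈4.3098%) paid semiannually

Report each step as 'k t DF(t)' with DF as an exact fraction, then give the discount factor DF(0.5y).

step 1 [0.5y] zero: DF = P = 9867/10000 ≈ 0.986700
step 2 [1y] zero: DF = P = 4881/5000 ≈ 0.976200
step 3 [1.5y] swap r/2=625/29004: DF=(1 − 625/29004·(0.986700+0.976200))/(1+625/29004) = 15/16 ≈ 0.937500

1 1/2 9867/10000
2 1 4881/5000
3 3/2 15/16
DF(0.5y) = 9867/10000 ≈ 0.986700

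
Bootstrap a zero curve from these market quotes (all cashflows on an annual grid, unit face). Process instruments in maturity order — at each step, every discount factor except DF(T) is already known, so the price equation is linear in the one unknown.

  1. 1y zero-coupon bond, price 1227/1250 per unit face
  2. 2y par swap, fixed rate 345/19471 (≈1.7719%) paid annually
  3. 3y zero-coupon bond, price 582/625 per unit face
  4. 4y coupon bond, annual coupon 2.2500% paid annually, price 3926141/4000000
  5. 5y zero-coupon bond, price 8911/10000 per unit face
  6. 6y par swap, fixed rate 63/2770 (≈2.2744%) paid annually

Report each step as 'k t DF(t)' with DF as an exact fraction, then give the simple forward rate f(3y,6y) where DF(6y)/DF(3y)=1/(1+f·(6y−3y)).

1 1 1227/1250
2 2 1931/2000
3 3 582/625
4 4 4483/5000
5 5 8911/10000
6 6 437/500
f(3y,6y) = ((582/625)/(437/500) − 1)/(3) = 143/6555 ≈ 2.1815%

step 1 [1y] zero: DF = P = 1227/1250 ≈ 0.981600
step 2 [2y] swap r/1=345/19471: DF=(1 − 345/19471·(0.981600))/(1+345/19471) = 1931/2000 ≈ 0.965500
step 3 [3y] zero: DF = P = 582/625 ≈ 0.931200
step 4 [4y] bond c/1=9/400: DF=(3926141/4000000 − 9/400·(0.981600+0.965500+0.931200))/(1+9/400) = 4483/5000 ≈ 0.896600
step 5 [5y] zero: DF = P = 8911/10000 ≈ 0.891100
step 6 [6y] swap r/1=63/2770: DF=(1 − 63/2770·(0.981600+0.965500+0.931200+0.896600+0.891100))/(1+63/2770) = 437/500 ≈ 0.874000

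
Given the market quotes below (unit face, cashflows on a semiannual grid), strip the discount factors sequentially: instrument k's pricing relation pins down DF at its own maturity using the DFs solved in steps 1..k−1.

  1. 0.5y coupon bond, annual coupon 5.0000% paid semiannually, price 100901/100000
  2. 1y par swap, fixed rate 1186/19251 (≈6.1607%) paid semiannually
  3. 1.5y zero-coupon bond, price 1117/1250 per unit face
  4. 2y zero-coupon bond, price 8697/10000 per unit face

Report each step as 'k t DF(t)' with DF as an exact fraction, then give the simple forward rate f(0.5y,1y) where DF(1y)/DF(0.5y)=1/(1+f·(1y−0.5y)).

1 1/2 2461/2500
2 1 9407/10000
3 3/2 1117/1250
4 2 8697/10000
f(0.5y,1y) = ((2461/2500)/(9407/10000) − 1)/(1/2) = 38/409 ≈ 9.2910%

step 1 [0.5y] bond c/2=1/40: DF=(100901/100000 − 1/40·(0))/(1+1/40) = 2461/2500 ≈ 0.984400
step 2 [1y] swap r/2=593/19251: DF=(1 − 593/19251·(0.984400))/(1+593/19251) = 9407/10000 ≈ 0.940700
step 3 [1.5y] zero: DF = P = 1117/1250 ≈ 0.893600
step 4 [2y] zero: DF = P = 8697/10000 ≈ 0.869700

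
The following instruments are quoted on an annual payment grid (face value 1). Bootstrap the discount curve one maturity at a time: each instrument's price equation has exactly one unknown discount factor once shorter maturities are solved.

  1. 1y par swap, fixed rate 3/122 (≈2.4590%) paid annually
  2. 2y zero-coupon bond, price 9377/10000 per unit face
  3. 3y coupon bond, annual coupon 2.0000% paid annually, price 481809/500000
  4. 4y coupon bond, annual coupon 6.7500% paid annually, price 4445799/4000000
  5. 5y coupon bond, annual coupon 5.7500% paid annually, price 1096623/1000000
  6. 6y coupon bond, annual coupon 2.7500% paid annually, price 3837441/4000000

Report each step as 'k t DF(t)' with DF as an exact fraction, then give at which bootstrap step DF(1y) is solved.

step 1 [1y] swap r/1=3/122: DF=(1 − 3/122·(0))/(1+3/122) = 122/125 ≈ 0.976000
step 2 [2y] zero: DF = P = 9377/10000 ≈ 0.937700
step 3 [3y] bond c/1=1/50: DF=(481809/500000 − 1/50·(0.976000+0.937700))/(1+1/50) = 567/625 ≈ 0.907200
step 4 [4y] bond c/1=27/400: DF=(4445799/4000000 − 27/400·(0.976000+0.937700+0.907200))/(1+27/400) = 2157/2500 ≈ 0.862800
step 5 [5y] bond c/1=23/400: DF=(1096623/1000000 − 23/400·(0.976000+0.937700+0.907200+0.862800))/(1+23/400) = 8367/10000 ≈ 0.836700
step 6 [6y] bond c/1=11/400: DF=(3837441/4000000 − 11/400·(0.976000+0.937700+0.907200+0.862800+0.836700))/(1+11/400) = 8127/10000 ≈ 0.812700

1 1 122/125
2 2 9377/10000
3 3 567/625
4 4 2157/2500
5 5 8367/10000
6 6 8127/10000
DF(1y) is solved at step 1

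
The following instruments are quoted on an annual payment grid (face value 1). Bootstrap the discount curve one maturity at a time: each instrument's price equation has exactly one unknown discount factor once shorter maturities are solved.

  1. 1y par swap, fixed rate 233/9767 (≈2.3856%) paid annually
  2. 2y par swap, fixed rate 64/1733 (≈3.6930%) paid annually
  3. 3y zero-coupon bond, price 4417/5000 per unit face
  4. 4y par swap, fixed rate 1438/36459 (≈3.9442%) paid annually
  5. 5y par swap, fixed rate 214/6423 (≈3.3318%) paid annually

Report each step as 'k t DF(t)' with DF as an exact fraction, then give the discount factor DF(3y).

step 1 [1y] swap r/1=233/9767: DF=(1 − 233/9767·(0))/(1+233/9767) = 9767/10000 ≈ 0.976700
step 2 [2y] swap r/1=64/1733: DF=(1 − 64/1733·(0.976700))/(1+64/1733) = 581/625 ≈ 0.929600
step 3 [3y] zero: DF = P = 4417/5000 ≈ 0.883400
step 4 [4y] swap r/1=1438/36459: DF=(1 − 1438/36459·(0.976700+0.929600+0.883400))/(1+1438/36459) = 4281/5000 ≈ 0.856200
step 5 [5y] swap r/1=214/6423: DF=(1 − 214/6423·(0.976700+0.929600+0.883400+0.856200))/(1+214/6423) = 4251/5000 ≈ 0.850200

1 1 9767/10000
2 2 581/625
3 3 4417/5000
4 4 4281/5000
5 5 4251/5000
DF(3y) = 4417/5000 ≈ 0.883400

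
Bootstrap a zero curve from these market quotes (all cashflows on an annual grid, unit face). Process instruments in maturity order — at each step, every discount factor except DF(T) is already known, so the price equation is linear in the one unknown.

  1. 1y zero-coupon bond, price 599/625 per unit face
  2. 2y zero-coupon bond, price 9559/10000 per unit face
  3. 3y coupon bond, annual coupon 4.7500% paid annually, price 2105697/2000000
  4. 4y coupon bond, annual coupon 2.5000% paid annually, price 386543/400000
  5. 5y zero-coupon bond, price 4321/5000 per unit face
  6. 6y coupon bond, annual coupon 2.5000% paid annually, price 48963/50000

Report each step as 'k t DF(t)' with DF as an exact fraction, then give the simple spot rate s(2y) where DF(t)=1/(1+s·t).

step 1 [1y] zero: DF = P = 599/625 ≈ 0.958400
step 2 [2y] zero: DF = P = 9559/10000 ≈ 0.955900
step 3 [3y] bond c/1=19/400: DF=(2105697/2000000 − 19/400·(0.958400+0.955900))/(1+19/400) = 9183/10000 ≈ 0.918300
step 4 [4y] bond c/1=1/40: DF=(386543/400000 − 1/40·(0.958400+0.955900+0.918300))/(1+1/40) = 8737/10000 ≈ 0.873700
step 5 [5y] zero: DF = P = 4321/5000 ≈ 0.864200
step 6 [6y] bond c/1=1/40: DF=(48963/50000 − 1/40·(0.958400+0.955900+0.918300+0.873700+0.864200))/(1+1/40) = 8439/10000 ≈ 0.843900

1 1 599/625
2 2 9559/10000
3 3 9183/10000
4 4 8737/10000
5 5 4321/5000
6 6 8439/10000
s(2y) = (1/(9559/10000) − 1)/(2) = 441/19118 ≈ 2.3067%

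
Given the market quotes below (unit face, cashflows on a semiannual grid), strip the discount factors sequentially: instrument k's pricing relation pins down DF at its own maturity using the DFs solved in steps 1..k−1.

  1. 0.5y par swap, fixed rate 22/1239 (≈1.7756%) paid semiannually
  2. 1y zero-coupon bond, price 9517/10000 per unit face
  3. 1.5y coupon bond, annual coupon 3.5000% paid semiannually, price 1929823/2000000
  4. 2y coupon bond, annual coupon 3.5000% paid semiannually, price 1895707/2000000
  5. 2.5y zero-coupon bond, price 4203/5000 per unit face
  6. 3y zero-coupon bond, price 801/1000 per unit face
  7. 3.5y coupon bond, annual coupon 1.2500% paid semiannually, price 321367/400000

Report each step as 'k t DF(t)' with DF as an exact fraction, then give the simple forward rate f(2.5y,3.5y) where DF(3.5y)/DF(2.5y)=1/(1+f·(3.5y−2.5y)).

1 1/2 1239/1250
2 1 9517/10000
3 3/2 9149/10000
4 2 1103/1250
5 5/2 4203/5000
6 3 801/1000
7 7/2 153/200
f(2.5y,3.5y) = ((4203/5000)/(153/200) − 1)/(1) = 42/425 ≈ 9.8824%

step 1 [0.5y] swap r/2=11/1239: DF=(1 − 11/1239·(0))/(1+11/1239) = 1239/1250 ≈ 0.991200
step 2 [1y] zero: DF = P = 9517/10000 ≈ 0.951700
step 3 [1.5y] bond c/2=7/400: DF=(1929823/2000000 − 7/400·(0.991200+0.951700))/(1+7/400) = 9149/10000 ≈ 0.914900
step 4 [2y] bond c/2=7/400: DF=(1895707/2000000 − 7/400·(0.991200+0.951700+0.914900))/(1+7/400) = 1103/1250 ≈ 0.882400
step 5 [2.5y] zero: DF = P = 4203/5000 ≈ 0.840600
step 6 [3y] zero: DF = P = 801/1000 ≈ 0.801000
step 7 [3.5y] bond c/2=1/160: DF=(321367/400000 − 1/160·(0.991200+0.951700+0.914900+0.882400+0.840600+0.801000))/(1+1/160) = 153/200 ≈ 0.765000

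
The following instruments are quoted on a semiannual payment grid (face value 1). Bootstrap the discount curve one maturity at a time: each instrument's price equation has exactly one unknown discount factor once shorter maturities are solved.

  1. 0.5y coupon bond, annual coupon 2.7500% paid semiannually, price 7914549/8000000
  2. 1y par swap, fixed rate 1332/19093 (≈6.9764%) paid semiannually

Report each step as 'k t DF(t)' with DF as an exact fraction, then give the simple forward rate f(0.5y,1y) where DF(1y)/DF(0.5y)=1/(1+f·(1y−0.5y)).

1 1/2 9759/10000
2 1 4667/5000
f(0.5y,1y) = ((9759/10000)/(4667/5000) − 1)/(1/2) = 425/4667 ≈ 9.1065%

step 1 [0.5y] bond c/2=11/800: DF=(7914549/8000000 − 11/800·(0))/(1+11/800) = 9759/10000 ≈ 0.975900
step 2 [1y] swap r/2=666/19093: DF=(1 − 666/19093·(0.975900))/(1+666/19093) = 4667/5000 ≈ 0.933400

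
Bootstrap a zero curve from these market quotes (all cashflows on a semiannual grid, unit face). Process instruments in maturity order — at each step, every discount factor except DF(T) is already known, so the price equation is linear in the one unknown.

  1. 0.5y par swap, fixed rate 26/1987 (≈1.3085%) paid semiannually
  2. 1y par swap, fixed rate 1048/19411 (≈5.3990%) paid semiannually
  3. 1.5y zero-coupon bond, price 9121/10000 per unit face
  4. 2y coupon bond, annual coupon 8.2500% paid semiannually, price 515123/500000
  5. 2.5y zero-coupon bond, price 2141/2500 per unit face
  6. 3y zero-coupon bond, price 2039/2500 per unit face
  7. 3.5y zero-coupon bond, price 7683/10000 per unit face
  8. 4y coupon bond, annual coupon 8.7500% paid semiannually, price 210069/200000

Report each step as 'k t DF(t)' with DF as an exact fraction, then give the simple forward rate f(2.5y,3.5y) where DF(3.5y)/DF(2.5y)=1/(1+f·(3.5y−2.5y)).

step 1 [0.5y] swap r/2=13/1987: DF=(1 − 13/1987·(0))/(1+13/1987) = 1987/2000 ≈ 0.993500
step 2 [1y] swap r/2=524/19411: DF=(1 − 524/19411·(0.993500))/(1+524/19411) = 2369/2500 ≈ 0.947600
step 3 [1.5y] zero: DF = P = 9121/10000 ≈ 0.912100
step 4 [2y] bond c/2=33/800: DF=(515123/500000 − 33/800·(0.993500+0.947600+0.912100))/(1+33/800) = 2191/2500 ≈ 0.876400
step 5 [2.5y] zero: DF = P = 2141/2500 ≈ 0.856400
step 6 [3y] zero: DF = P = 2039/2500 ≈ 0.815600
step 7 [3.5y] zero: DF = P = 7683/10000 ≈ 0.768300
step 8 [4y] bond c/2=7/160: DF=(210069/200000 − 7/160·(0.993500+0.947600+0.912100+0.876400+0.856400+0.815600+0.768300))/(1+7/160) = 7477/10000 ≈ 0.747700

1 1/2 1987/2000
2 1 2369/2500
3 3/2 9121/10000
4 2 2191/2500
5 5/2 2141/2500
6 3 2039/2500
7 7/2 7683/10000
8 4 7477/10000
f(2.5y,3.5y) = ((2141/2500)/(7683/10000) − 1)/(1) = 881/7683 ≈ 11.4669%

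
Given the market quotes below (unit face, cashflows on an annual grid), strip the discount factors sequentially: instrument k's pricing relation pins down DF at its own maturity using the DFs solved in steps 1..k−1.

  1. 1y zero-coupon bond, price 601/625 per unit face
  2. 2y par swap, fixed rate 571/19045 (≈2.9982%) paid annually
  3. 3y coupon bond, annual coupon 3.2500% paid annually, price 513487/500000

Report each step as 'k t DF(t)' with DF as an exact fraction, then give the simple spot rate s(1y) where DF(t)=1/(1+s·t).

1 1 601/625
2 2 9429/10000
3 3 9347/10000
s(1y) = (1/(601/625) − 1)/(1) = 24/601 ≈ 3.9933%

step 1 [1y] zero: DF = P = 601/625 ≈ 0.961600
step 2 [2y] swap r/1=571/19045: DF=(1 − 571/19045·(0.961600))/(1+571/19045) = 9429/10000 ≈ 0.942900
step 3 [3y] bond c/1=13/400: DF=(513487/500000 − 13/400·(0.961600+0.942900))/(1+13/400) = 9347/10000 ≈ 0.934700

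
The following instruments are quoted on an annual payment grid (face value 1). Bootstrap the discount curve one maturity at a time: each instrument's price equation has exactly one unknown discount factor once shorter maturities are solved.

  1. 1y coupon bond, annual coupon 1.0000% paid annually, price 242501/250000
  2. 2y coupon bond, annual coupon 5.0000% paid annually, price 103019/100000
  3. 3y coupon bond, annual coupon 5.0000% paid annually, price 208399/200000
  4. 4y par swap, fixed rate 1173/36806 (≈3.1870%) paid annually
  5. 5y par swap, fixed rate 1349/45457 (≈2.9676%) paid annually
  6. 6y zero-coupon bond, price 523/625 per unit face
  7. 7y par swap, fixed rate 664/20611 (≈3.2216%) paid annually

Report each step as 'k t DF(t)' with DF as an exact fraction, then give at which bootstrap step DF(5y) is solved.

step 1 [1y] bond c/1=1/100: DF=(242501/250000 − 1/100·(0))/(1+1/100) = 2401/2500 ≈ 0.960400
step 2 [2y] bond c/1=1/20: DF=(103019/100000 − 1/20·(0.960400))/(1+1/20) = 4677/5000 ≈ 0.935400
step 3 [3y] bond c/1=1/20: DF=(208399/200000 − 1/20·(0.960400+0.935400))/(1+1/20) = 9021/10000 ≈ 0.902100
step 4 [4y] swap r/1=1173/36806: DF=(1 − 1173/36806·(0.960400+0.935400+0.902100))/(1+1173/36806) = 8827/10000 ≈ 0.882700
step 5 [5y] swap r/1=1349/45457: DF=(1 − 1349/45457·(0.960400+0.935400+0.902100+0.882700))/(1+1349/45457) = 8651/10000 ≈ 0.865100
step 6 [6y] zero: DF = P = 523/625 ≈ 0.836800
step 7 [7y] swap r/1=664/20611: DF=(1 − 664/20611·(0.960400+0.935400+0.902100+0.882700+0.865100+0.836800))/(1+664/20611) = 1001/1250 ≈ 0.800800

1 1 2401/2500
2 2 4677/5000
3 3 9021/10000
4 4 8827/10000
5 5 8651/10000
6 6 523/625
7 7 1001/1250
DF(5y) is solved at step 5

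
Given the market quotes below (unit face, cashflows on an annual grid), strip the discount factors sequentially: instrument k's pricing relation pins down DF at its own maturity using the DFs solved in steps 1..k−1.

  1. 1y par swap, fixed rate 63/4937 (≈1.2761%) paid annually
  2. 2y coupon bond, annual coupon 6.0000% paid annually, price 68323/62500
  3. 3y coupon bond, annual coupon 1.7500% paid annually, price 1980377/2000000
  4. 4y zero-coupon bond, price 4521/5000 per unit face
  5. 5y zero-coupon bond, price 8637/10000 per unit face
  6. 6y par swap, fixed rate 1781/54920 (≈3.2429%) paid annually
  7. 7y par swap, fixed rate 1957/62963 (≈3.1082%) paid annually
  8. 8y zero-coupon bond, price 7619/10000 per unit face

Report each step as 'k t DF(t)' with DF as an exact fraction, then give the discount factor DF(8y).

step 1 [1y] swap r/1=63/4937: DF=(1 − 63/4937·(0))/(1+63/4937) = 4937/5000 ≈ 0.987400
step 2 [2y] bond c/1=3/50: DF=(68323/62500 − 3/50·(0.987400))/(1+3/50) = 4877/5000 ≈ 0.975400
step 3 [3y] bond c/1=7/400: DF=(1980377/2000000 − 7/400·(0.987400+0.975400))/(1+7/400) = 4697/5000 ≈ 0.939400
step 4 [4y] zero: DF = P = 4521/5000 ≈ 0.904200
step 5 [5y] zero: DF = P = 8637/10000 ≈ 0.863700
step 6 [6y] swap r/1=1781/54920: DF=(1 − 1781/54920·(0.987400+0.975400+0.939400+0.904200+0.863700))/(1+1781/54920) = 8219/10000 ≈ 0.821900
step 7 [7y] swap r/1=1957/62963: DF=(1 − 1957/62963·(0.987400+0.975400+0.939400+0.904200+0.863700+0.821900))/(1+1957/62963) = 8043/10000 ≈ 0.804300
step 8 [8y] zero: DF = P = 7619/10000 ≈ 0.761900

1 1 4937/5000
2 2 4877/5000
3 3 4697/5000
4 4 4521/5000
5 5 8637/10000
6 6 8219/10000
7 7 8043/10000
8 8 7619/10000
DF(8y) = 7619/10000 ≈ 0.761900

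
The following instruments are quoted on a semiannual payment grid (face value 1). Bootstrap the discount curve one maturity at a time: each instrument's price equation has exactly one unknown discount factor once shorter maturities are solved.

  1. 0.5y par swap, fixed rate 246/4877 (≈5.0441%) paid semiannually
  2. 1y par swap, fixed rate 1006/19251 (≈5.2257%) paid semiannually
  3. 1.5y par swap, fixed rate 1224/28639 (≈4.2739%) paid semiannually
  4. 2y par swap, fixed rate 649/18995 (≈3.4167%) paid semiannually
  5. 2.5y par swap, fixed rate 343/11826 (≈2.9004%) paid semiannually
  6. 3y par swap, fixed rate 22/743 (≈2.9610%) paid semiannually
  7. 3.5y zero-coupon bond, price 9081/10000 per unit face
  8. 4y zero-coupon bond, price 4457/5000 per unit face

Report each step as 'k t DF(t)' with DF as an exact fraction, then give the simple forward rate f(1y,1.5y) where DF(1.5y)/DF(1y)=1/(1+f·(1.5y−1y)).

step 1 [0.5y] swap r/2=123/4877: DF=(1 − 123/4877·(0))/(1+123/4877) = 4877/5000 ≈ 0.975400
step 2 [1y] swap r/2=503/19251: DF=(1 − 503/19251·(0.975400))/(1+503/19251) = 9497/10000 ≈ 0.949700
step 3 [1.5y] swap r/2=612/28639: DF=(1 − 612/28639·(0.975400+0.949700))/(1+612/28639) = 2347/2500 ≈ 0.938800
step 4 [2y] swap r/2=649/37990: DF=(1 − 649/37990·(0.975400+0.949700+0.938800))/(1+649/37990) = 9351/10000 ≈ 0.935100
step 5 [2.5y] swap r/2=343/23652: DF=(1 − 343/23652·(0.975400+0.949700+0.938800+0.935100))/(1+343/23652) = 4657/5000 ≈ 0.931400
step 6 [3y] swap r/2=11/743: DF=(1 − 11/743·(0.975400+0.949700+0.938800+0.935100+0.931400))/(1+11/743) = 2291/2500 ≈ 0.916400
step 7 [3.5y] zero: DF = P = 9081/10000 ≈ 0.908100
step 8 [4y] zero: DF = P = 4457/5000 ≈ 0.891400

1 1/2 4877/5000
2 1 9497/10000
3 3/2 2347/2500
4 2 9351/10000
5 5/2 4657/5000
6 3 2291/2500
7 7/2 9081/10000
8 4 4457/5000
f(1y,1.5y) = ((9497/10000)/(2347/2500) − 1)/(1/2) = 109/4694 ≈ 2.3221%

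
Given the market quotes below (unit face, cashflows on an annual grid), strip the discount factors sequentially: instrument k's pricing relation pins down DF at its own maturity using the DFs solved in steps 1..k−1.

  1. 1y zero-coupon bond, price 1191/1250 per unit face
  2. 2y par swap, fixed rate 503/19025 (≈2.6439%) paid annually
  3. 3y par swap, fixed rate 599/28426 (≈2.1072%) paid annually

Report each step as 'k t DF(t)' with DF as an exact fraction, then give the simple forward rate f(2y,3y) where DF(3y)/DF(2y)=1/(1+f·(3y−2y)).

1 1 1191/1250
2 2 9497/10000
3 3 9401/10000
f(2y,3y) = ((9497/10000)/(9401/10000) − 1)/(1) = 96/9401 ≈ 1.0212%

step 1 [1y] zero: DF = P = 1191/1250 ≈ 0.952800
step 2 [2y] swap r/1=503/19025: DF=(1 − 503/19025·(0.952800))/(1+503/19025) = 9497/10000 ≈ 0.949700
step 3 [3y] swap r/1=599/28426: DF=(1 − 599/28426·(0.952800+0.949700))/(1+599/28426) = 9401/10000 ≈ 0.940100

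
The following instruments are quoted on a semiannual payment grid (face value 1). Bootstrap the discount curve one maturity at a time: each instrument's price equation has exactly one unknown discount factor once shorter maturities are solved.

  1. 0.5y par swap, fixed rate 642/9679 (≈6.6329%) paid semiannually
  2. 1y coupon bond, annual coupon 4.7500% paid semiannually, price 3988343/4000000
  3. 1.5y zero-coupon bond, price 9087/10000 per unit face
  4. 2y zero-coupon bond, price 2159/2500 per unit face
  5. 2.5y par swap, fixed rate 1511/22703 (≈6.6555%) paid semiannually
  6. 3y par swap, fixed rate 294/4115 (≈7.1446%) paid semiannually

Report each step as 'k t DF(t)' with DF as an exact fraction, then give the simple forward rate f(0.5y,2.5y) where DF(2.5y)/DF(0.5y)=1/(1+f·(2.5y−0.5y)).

1 1/2 9679/10000
2 1 1903/2000
3 3/2 9087/10000
4 2 2159/2500
5 5/2 8489/10000
6 3 8089/10000
f(0.5y,2.5y) = ((9679/10000)/(8489/10000) − 1)/(2) = 595/8489 ≈ 7.0091%

step 1 [0.5y] swap r/2=321/9679: DF=(1 − 321/9679·(0))/(1+321/9679) = 9679/10000 ≈ 0.967900
step 2 [1y] bond c/2=19/800: DF=(3988343/4000000 − 19/800·(0.967900))/(1+19/800) = 1903/2000 ≈ 0.951500
step 3 [1.5y] zero: DF = P = 9087/10000 ≈ 0.908700
step 4 [2y] zero: DF = P = 2159/2500 ≈ 0.863600
step 5 [2.5y] swap r/2=1511/45406: DF=(1 − 1511/45406·(0.967900+0.951500+0.908700+0.863600))/(1+1511/45406) = 8489/10000 ≈ 0.848900
step 6 [3y] swap r/2=147/4115: DF=(1 − 147/4115·(0.967900+0.951500+0.908700+0.863600+0.848900))/(1+147/4115) = 8089/10000 ≈ 0.808900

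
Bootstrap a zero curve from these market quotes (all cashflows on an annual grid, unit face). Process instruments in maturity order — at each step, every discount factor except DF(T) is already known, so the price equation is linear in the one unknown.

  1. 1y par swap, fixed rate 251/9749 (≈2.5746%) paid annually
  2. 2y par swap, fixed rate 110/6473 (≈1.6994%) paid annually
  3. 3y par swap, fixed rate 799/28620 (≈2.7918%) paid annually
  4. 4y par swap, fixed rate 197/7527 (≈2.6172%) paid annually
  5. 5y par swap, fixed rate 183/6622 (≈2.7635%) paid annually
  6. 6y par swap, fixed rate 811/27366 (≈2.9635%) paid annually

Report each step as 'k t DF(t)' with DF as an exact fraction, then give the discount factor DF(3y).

step 1 [1y] swap r/1=251/9749: DF=(1 − 251/9749·(0))/(1+251/9749) = 9749/10000 ≈ 0.974900
step 2 [2y] swap r/1=110/6473: DF=(1 − 110/6473·(0.974900))/(1+110/6473) = 967/1000 ≈ 0.967000
step 3 [3y] swap r/1=799/28620: DF=(1 − 799/28620·(0.974900+0.967000))/(1+799/28620) = 9201/10000 ≈ 0.920100
step 4 [4y] swap r/1=197/7527: DF=(1 − 197/7527·(0.974900+0.967000+0.920100))/(1+197/7527) = 1803/2000 ≈ 0.901500
step 5 [5y] swap r/1=183/6622: DF=(1 − 183/6622·(0.974900+0.967000+0.920100+0.901500))/(1+183/6622) = 8719/10000 ≈ 0.871900
step 6 [6y] swap r/1=811/27366: DF=(1 − 811/27366·(0.974900+0.967000+0.920100+0.901500+0.871900))/(1+811/27366) = 4189/5000 ≈ 0.837800

1 1 9749/10000
2 2 967/1000
3 3 9201/10000
4 4 1803/2000
5 5 8719/10000
6 6 4189/5000
DF(3y) = 9201/10000 ≈ 0.920100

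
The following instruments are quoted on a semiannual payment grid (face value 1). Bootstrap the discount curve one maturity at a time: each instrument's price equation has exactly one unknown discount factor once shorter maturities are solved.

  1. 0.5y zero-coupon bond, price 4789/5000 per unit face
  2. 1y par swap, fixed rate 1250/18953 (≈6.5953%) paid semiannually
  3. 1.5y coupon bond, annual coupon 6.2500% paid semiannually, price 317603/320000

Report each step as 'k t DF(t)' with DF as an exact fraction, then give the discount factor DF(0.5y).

1 1/2 4789/5000
2 1 15/16
3 3/2 181/200
DF(0.5y) = 4789/5000 ≈ 0.957800

step 1 [0.5y] zero: DF = P = 4789/5000 ≈ 0.957800
step 2 [1y] swap r/2=625/18953: DF=(1 − 625/18953·(0.957800))/(1+625/18953) = 15/16 ≈ 0.937500
step 3 [1.5y] bond c/2=1/32: DF=(317603/320000 − 1/32·(0.957800+0.937500))/(1+1/32) = 181/200 ≈ 0.905000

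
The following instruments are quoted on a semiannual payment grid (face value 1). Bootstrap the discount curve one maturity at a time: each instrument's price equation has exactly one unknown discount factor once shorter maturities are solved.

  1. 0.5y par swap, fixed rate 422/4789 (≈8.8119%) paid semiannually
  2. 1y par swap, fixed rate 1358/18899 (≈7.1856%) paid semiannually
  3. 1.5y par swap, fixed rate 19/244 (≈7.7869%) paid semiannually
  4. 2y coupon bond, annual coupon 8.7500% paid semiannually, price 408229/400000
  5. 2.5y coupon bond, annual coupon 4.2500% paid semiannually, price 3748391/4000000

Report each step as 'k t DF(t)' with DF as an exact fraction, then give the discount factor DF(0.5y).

1 1/2 4789/5000
2 1 9321/10000
3 3/2 8917/10000
4 2 2153/2500
5 5/2 4209/5000
DF(0.5y) = 4789/5000 ≈ 0.957800

step 1 [0.5y] swap r/2=211/4789: DF=(1 − 211/4789·(0))/(1+211/4789) = 4789/5000 ≈ 0.957800
step 2 [1y] swap r/2=679/18899: DF=(1 − 679/18899·(0.957800))/(1+679/18899) = 9321/10000 ≈ 0.932100
step 3 [1.5y] swap r/2=19/488: DF=(1 − 19/488·(0.957800+0.932100))/(1+19/488) = 8917/10000 ≈ 0.891700
step 4 [2y] bond c/2=7/160: DF=(408229/400000 − 7/160·(0.957800+0.932100+0.891700))/(1+7/160) = 2153/2500 ≈ 0.861200
step 5 [2.5y] bond c/2=17/800: DF=(3748391/4000000 − 17/800·(0.957800+0.932100+0.891700+0.861200))/(1+17/800) = 4209/5000 ≈ 0.841800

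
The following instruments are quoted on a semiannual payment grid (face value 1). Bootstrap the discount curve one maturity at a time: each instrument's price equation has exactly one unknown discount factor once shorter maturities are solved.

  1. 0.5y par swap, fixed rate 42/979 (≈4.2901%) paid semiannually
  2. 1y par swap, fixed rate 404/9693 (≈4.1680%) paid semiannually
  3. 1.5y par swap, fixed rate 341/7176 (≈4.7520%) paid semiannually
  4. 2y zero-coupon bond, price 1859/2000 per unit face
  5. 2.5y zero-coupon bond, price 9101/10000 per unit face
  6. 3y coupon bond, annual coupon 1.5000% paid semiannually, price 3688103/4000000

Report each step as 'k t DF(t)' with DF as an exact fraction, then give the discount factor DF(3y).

1 1/2 979/1000
2 1 2399/2500
3 3/2 4659/5000
4 2 1859/2000
5 5/2 9101/10000
6 3 8801/10000
DF(3y) = 8801/10000 ≈ 0.880100

step 1 [0.5y] swap r/2=21/979: DF=(1 − 21/979·(0))/(1+21/979) = 979/1000 ≈ 0.979000
step 2 [1y] swap r/2=202/9693: DF=(1 − 202/9693·(0.979000))/(1+202/9693) = 2399/2500 ≈ 0.959600
step 3 [1.5y] swap r/2=341/14352: DF=(1 − 341/14352·(0.979000+0.959600))/(1+341/14352) = 4659/5000 ≈ 0.931800
step 4 [2y] zero: DF = P = 1859/2000 ≈ 0.929500
step 5 [2.5y] zero: DF = P = 9101/10000 ≈ 0.910100
step 6 [3y] bond c/2=3/400: DF=(3688103/4000000 − 3/400·(0.979000+0.959600+0.931800+0.929500+0.910100))/(1+3/400) = 8801/10000 ≈ 0.880100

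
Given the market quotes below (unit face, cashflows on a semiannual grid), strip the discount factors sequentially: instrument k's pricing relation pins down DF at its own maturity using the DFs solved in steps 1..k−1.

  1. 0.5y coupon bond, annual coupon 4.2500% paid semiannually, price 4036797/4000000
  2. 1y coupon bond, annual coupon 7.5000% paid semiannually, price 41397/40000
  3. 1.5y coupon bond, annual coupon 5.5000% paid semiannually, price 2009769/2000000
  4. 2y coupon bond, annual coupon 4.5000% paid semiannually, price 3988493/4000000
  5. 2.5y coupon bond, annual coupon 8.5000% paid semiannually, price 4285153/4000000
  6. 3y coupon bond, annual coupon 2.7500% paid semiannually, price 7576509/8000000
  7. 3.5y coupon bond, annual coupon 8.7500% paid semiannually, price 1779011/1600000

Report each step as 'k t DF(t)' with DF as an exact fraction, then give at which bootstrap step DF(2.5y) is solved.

step 1 [0.5y] bond c/2=17/800: DF=(4036797/4000000 − 17/800·(0))/(1+17/800) = 4941/5000 ≈ 0.988200
step 2 [1y] bond c/2=3/80: DF=(41397/40000 − 3/80·(0.988200))/(1+3/80) = 4809/5000 ≈ 0.961800
step 3 [1.5y] bond c/2=11/400: DF=(2009769/2000000 − 11/400·(0.988200+0.961800))/(1+11/400) = 4629/5000 ≈ 0.925800
step 4 [2y] bond c/2=9/400: DF=(3988493/4000000 − 9/400·(0.988200+0.961800+0.925800))/(1+9/400) = 9119/10000 ≈ 0.911900
step 5 [2.5y] bond c/2=17/400: DF=(4285153/4000000 − 17/400·(0.988200+0.961800+0.925800+0.911900))/(1+17/400) = 2183/2500 ≈ 0.873200
step 6 [3y] bond c/2=11/800: DF=(7576509/8000000 − 11/800·(0.988200+0.961800+0.925800+0.911900+0.873200))/(1+11/800) = 871/1000 ≈ 0.871000
step 7 [3.5y] bond c/2=7/160: DF=(1779011/1600000 − 7/160·(0.988200+0.961800+0.925800+0.911900+0.873200+0.871000))/(1+7/160) = 4167/5000 ≈ 0.833400

1 1/2 4941/5000
2 1 4809/5000
3 3/2 4629/5000
4 2 9119/10000
5 5/2 2183/2500
6 3 871/1000
7 7/2 4167/5000
DF(2.5y) is solved at step 5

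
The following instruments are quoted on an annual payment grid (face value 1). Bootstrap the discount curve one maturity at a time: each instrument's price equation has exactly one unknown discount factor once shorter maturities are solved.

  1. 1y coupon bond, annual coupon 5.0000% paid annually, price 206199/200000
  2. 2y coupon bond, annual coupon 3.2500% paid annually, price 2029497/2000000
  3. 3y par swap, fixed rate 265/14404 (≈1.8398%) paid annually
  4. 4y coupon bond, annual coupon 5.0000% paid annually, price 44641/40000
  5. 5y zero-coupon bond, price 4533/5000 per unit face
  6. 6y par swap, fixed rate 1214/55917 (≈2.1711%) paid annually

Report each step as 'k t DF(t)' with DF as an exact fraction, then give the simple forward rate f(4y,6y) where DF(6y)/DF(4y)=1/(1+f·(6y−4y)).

step 1 [1y] bond c/1=1/20: DF=(206199/200000 − 1/20·(0))/(1+1/20) = 9819/10000 ≈ 0.981900
step 2 [2y] bond c/1=13/400: DF=(2029497/2000000 − 13/400·(0.981900))/(1+13/400) = 9519/10000 ≈ 0.951900
step 3 [3y] swap r/1=265/14404: DF=(1 − 265/14404·(0.981900+0.951900))/(1+265/14404) = 947/1000 ≈ 0.947000
step 4 [4y] bond c/1=1/20: DF=(44641/40000 − 1/20·(0.981900+0.951900+0.947000))/(1+1/20) = 9257/10000 ≈ 0.925700
step 5 [5y] zero: DF = P = 4533/5000 ≈ 0.906600
step 6 [6y] swap r/1=1214/55917: DF=(1 − 1214/55917·(0.981900+0.951900+0.947000+0.925700+0.906600))/(1+1214/55917) = 4393/5000 ≈ 0.878600

1 1 9819/10000
2 2 9519/10000
3 3 947/1000
4 4 9257/10000
5 5 4533/5000
6 6 4393/5000
f(4y,6y) = ((9257/10000)/(4393/5000) − 1)/(2) = 471/17572 ≈ 2.6804%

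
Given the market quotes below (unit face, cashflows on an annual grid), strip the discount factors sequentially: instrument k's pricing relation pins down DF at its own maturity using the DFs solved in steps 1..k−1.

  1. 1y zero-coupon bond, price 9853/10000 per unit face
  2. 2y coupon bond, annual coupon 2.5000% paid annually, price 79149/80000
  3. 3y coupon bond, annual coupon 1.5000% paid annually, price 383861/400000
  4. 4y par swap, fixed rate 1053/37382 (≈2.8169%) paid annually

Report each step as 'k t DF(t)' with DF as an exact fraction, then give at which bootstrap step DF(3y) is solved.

1 1 9853/10000
2 2 2353/2500
3 3 917/1000
4 4 8947/10000
DF(3y) is solved at step 3

step 1 [1y] zero: DF = P = 9853/10000 ≈ 0.985300
step 2 [2y] bond c/1=1/40: DF=(79149/80000 − 1/40·(0.985300))/(1+1/40) = 2353/2500 ≈ 0.941200
step 3 [3y] bond c/1=3/200: DF=(383861/400000 − 3/200·(0.985300+0.941200))/(1+3/200) = 917/1000 ≈ 0.917000
step 4 [4y] swap r/1=1053/37382: DF=(1 − 1053/37382·(0.985300+0.941200+0.917000))/(1+1053/37382) = 8947/10000 ≈ 0.894700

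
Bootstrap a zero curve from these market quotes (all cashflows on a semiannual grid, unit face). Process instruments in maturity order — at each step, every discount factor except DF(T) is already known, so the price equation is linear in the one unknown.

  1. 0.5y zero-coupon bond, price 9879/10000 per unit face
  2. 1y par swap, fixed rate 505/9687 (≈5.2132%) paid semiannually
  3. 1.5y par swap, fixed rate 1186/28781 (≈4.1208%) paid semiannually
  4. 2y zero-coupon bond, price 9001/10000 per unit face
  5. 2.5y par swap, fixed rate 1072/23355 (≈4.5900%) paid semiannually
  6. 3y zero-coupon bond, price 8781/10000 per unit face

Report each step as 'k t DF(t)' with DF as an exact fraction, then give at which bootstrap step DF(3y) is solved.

1 1/2 9879/10000
2 1 1899/2000
3 3/2 9407/10000
4 2 9001/10000
5 5/2 558/625
6 3 8781/10000
DF(3y) is solved at step 6

step 1 [0.5y] zero: DF = P = 9879/10000 ≈ 0.987900
step 2 [1y] swap r/2=505/19374: DF=(1 − 505/19374·(0.987900))/(1+505/19374) = 1899/2000 ≈ 0.949500
step 3 [1.5y] swap r/2=593/28781: DF=(1 − 593/28781·(0.987900+0.949500))/(1+593/28781) = 9407/10000 ≈ 0.940700
step 4 [2y] zero: DF = P = 9001/10000 ≈ 0.900100
step 5 [2.5y] swap r/2=536/23355: DF=(1 − 536/23355·(0.987900+0.949500+0.940700+0.900100))/(1+536/23355) = 558/625 ≈ 0.892800
step 6 [3y] zero: DF = P = 8781/10000 ≈ 0.878100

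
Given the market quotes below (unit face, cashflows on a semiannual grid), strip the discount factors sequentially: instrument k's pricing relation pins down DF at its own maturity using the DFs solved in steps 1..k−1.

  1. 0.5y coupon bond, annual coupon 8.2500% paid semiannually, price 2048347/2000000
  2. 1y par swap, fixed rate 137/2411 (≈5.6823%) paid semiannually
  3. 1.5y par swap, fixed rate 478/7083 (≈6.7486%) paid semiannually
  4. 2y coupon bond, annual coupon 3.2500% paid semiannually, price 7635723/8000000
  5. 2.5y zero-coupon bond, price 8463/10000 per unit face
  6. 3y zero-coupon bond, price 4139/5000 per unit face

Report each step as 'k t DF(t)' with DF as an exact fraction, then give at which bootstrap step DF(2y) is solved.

1 1/2 2459/2500
2 1 2363/2500
3 3/2 2261/2500
4 2 8939/10000
5 5/2 8463/10000
6 3 4139/5000
DF(2y) is solved at step 4

step 1 [0.5y] bond c/2=33/800: DF=(2048347/2000000 − 33/800·(0))/(1+33/800) = 2459/2500 ≈ 0.983600
step 2 [1y] swap r/2=137/4822: DF=(1 − 137/4822·(0.983600))/(1+137/4822) = 2363/2500 ≈ 0.945200
step 3 [1.5y] swap r/2=239/7083: DF=(1 − 239/7083·(0.983600+0.945200))/(1+239/7083) = 2261/2500 ≈ 0.904400
step 4 [2y] bond c/2=13/800: DF=(7635723/8000000 − 13/800·(0.983600+0.945200+0.904400))/(1+13/800) = 8939/10000 ≈ 0.893900
step 5 [2.5y] zero: DF = P = 8463/10000 ≈ 0.846300
step 6 [3y] zero: DF = P = 4139/5000 ≈ 0.827800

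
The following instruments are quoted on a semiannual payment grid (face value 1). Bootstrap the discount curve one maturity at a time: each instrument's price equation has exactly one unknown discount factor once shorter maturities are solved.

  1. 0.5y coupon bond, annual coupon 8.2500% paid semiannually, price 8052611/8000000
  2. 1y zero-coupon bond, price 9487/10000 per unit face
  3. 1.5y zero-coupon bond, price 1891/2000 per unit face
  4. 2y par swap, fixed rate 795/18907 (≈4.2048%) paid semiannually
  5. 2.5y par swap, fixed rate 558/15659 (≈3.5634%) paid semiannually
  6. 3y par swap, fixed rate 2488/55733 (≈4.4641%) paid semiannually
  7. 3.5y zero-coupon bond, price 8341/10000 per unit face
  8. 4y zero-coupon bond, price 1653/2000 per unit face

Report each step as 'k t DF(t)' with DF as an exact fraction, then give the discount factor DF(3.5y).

step 1 [0.5y] bond c/2=33/800: DF=(8052611/8000000 − 33/800·(0))/(1+33/800) = 9667/10000 ≈ 0.966700
step 2 [1y] zero: DF = P = 9487/10000 ≈ 0.948700
step 3 [1.5y] zero: DF = P = 1891/2000 ≈ 0.945500
step 4 [2y] swap r/2=795/37814: DF=(1 − 795/37814·(0.966700+0.948700+0.945500))/(1+795/37814) = 1841/2000 ≈ 0.920500
step 5 [2.5y] swap r/2=279/15659: DF=(1 − 279/15659·(0.966700+0.948700+0.945500+0.920500))/(1+279/15659) = 9163/10000 ≈ 0.916300
step 6 [3y] swap r/2=1244/55733: DF=(1 − 1244/55733·(0.966700+0.948700+0.945500+0.920500+0.916300))/(1+1244/55733) = 2189/2500 ≈ 0.875600
step 7 [3.5y] zero: DF = P = 8341/10000 ≈ 0.834100
step 8 [4y] zero: DF = P = 1653/2000 ≈ 0.826500

1 1/2 9667/10000
2 1 9487/10000
3 3/2 1891/2000
4 2 1841/2000
5 5/2 9163/10000
6 3 2189/2500
7 7/2 8341/10000
8 4 1653/2000
DF(3.5y) = 8341/10000 ≈ 0.834100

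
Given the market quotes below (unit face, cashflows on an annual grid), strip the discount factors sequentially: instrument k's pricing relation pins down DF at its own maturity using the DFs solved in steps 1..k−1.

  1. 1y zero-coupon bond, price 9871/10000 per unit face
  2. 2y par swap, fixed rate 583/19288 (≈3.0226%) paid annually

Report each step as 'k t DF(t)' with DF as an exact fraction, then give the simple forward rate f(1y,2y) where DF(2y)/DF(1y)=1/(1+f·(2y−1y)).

step 1 [1y] zero: DF = P = 9871/10000 ≈ 0.987100
step 2 [2y] swap r/1=583/19288: DF=(1 − 583/19288·(0.987100))/(1+583/19288) = 9417/10000 ≈ 0.941700

1 1 9871/10000
2 2 9417/10000
f(1y,2y) = ((9871/10000)/(9417/10000) − 1)/(1) = 454/9417 ≈ 4.8211%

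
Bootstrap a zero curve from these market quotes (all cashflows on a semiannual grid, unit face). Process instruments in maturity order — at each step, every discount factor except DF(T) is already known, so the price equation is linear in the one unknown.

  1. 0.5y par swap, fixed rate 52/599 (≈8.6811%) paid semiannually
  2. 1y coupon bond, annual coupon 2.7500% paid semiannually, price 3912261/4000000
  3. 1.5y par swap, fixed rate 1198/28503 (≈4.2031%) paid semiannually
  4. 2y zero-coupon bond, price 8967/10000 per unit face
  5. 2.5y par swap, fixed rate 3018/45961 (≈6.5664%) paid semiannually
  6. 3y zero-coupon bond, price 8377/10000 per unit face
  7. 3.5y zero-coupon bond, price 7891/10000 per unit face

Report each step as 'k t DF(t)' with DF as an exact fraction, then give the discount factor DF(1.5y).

step 1 [0.5y] swap r/2=26/599: DF=(1 − 26/599·(0))/(1+26/599) = 599/625 ≈ 0.958400
step 2 [1y] bond c/2=11/800: DF=(3912261/4000000 − 11/800·(0.958400))/(1+11/800) = 4759/5000 ≈ 0.951800
step 3 [1.5y] swap r/2=599/28503: DF=(1 − 599/28503·(0.958400+0.951800))/(1+599/28503) = 9401/10000 ≈ 0.940100
step 4 [2y] zero: DF = P = 8967/10000 ≈ 0.896700
step 5 [2.5y] swap r/2=1509/45961: DF=(1 − 1509/45961·(0.958400+0.951800+0.940100+0.896700))/(1+1509/45961) = 8491/10000 ≈ 0.849100
step 6 [3y] zero: DF = P = 8377/10000 ≈ 0.837700
step 7 [3.5y] zero: DF = P = 7891/10000 ≈ 0.789100

1 1/2 599/625
2 1 4759/5000
3 3/2 9401/10000
4 2 8967/10000
5 5/2 8491/10000
6 3 8377/10000
7 7/2 7891/10000
DF(1.5y) = 9401/10000 ≈ 0.940100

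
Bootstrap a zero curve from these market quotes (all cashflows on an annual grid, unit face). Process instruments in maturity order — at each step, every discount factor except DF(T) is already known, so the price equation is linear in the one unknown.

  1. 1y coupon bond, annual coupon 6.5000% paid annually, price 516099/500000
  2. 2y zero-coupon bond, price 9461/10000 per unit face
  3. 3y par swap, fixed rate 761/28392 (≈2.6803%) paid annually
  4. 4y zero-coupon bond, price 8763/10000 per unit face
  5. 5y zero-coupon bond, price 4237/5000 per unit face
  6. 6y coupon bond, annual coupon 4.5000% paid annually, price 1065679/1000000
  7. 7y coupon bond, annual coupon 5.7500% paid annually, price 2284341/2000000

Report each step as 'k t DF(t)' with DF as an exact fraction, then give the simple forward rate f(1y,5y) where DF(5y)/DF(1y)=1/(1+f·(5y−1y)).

1 1 2423/2500
2 2 9461/10000
3 3 9239/10000
4 4 8763/10000
5 5 4237/5000
6 6 8233/10000
7 7 492/625
f(1y,5y) = ((2423/2500)/(4237/5000) − 1)/(4) = 609/16948 ≈ 3.5933%

step 1 [1y] bond c/1=13/200: DF=(516099/500000 − 13/200·(0))/(1+13/200) = 2423/2500 ≈ 0.969200
step 2 [2y] zero: DF = P = 9461/10000 ≈ 0.946100
step 3 [3y] swap r/1=761/28392: DF=(1 − 761/28392·(0.969200+0.946100))/(1+761/28392) = 9239/10000 ≈ 0.923900
step 4 [4y] zero: DF = P = 8763/10000 ≈ 0.876300
step 5 [5y] zero: DF = P = 4237/5000 ≈ 0.847400
step 6 [6y] bond c/1=9/200: DF=(1065679/1000000 − 9/200·(0.969200+0.946100+0.923900+0.876300+0.847400))/(1+9/200) = 8233/10000 ≈ 0.823300
step 7 [7y] bond c/1=23/400: DF=(2284341/2000000 − 23/400·(0.969200+0.946100+0.923900+0.876300+0.847400+0.823300))/(1+23/400) = 492/625 ≈ 0.787200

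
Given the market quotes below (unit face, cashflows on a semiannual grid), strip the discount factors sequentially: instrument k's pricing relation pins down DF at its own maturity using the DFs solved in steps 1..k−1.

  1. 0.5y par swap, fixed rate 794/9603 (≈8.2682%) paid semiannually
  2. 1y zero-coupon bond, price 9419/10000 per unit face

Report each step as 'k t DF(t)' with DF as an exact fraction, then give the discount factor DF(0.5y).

1 1/2 9603/10000
2 1 9419/10000
DF(0.5y) = 9603/10000 ≈ 0.960300

step 1 [0.5y] swap r/2=397/9603: DF=(1 − 397/9603·(0))/(1+397/9603) = 9603/10000 ≈ 0.960300
step 2 [1y] zero: DF = P = 9419/10000 ≈ 0.941900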